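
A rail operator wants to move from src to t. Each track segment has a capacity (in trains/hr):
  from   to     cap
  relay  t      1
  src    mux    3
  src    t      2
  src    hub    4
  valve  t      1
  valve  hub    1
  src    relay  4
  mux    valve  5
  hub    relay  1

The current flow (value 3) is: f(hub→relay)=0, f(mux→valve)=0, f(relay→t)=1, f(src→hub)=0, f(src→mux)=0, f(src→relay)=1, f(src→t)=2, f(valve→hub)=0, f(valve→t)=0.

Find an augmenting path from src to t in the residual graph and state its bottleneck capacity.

src→mux→valve→t, bottleneck 1

Residual along src→mux→valve→t: src→mux: 3, mux→valve: 5, valve→t: 1.
Bottleneck = min = 1.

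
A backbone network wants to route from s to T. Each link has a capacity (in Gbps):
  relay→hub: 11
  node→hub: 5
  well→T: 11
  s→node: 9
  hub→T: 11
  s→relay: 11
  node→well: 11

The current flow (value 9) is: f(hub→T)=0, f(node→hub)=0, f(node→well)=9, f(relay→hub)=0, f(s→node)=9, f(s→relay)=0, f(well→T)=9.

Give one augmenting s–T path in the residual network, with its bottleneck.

s→relay→hub→T, bottleneck 11

Residual along s→relay→hub→T: s→relay: 11, relay→hub: 11, hub→T: 11.
Bottleneck = min = 11.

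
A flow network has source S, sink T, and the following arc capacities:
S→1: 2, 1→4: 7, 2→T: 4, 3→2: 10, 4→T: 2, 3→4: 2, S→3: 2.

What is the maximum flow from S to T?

4

Augment S→3→2→T: bottleneck 2. Total 2.
Augment S→1→4→T: bottleneck 2. Total 4.
No augmenting path remains in the residual graph.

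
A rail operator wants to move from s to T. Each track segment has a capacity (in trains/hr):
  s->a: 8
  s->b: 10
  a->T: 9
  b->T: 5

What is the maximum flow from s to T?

13

Augment s->b->T: bottleneck 5. Total 5.
Augment s->a->T: bottleneck 8. Total 13.
No augmenting path remains in the residual graph.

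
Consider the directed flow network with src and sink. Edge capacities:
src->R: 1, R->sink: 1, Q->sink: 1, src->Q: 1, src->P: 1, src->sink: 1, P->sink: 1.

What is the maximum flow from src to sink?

4

Augment src->sink: bottleneck 1. Total 1.
Augment src->P->sink: bottleneck 1. Total 2.
Augment src->R->sink: bottleneck 1. Total 3.
Augment src->Q->sink: bottleneck 1. Total 4.
No augmenting path remains in the residual graph.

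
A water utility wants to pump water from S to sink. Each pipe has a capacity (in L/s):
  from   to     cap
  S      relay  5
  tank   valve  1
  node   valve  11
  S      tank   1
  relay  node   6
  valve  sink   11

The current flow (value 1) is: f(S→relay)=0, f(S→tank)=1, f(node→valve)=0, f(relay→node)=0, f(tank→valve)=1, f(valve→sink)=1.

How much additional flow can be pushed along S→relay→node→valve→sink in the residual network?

5

Residual capacities along the path: S→relay: 5, relay→node: 6, node→valve: 11, valve→sink: 10.
Minimum is 5.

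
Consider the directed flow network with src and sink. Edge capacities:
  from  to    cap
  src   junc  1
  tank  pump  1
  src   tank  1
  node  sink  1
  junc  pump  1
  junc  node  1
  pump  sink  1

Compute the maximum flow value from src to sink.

Augment src->junc->node->sink: bottleneck 1. Total 1.
Augment src->tank->pump->sink: bottleneck 1. Total 2.
No augmenting path remains in the residual graph.

2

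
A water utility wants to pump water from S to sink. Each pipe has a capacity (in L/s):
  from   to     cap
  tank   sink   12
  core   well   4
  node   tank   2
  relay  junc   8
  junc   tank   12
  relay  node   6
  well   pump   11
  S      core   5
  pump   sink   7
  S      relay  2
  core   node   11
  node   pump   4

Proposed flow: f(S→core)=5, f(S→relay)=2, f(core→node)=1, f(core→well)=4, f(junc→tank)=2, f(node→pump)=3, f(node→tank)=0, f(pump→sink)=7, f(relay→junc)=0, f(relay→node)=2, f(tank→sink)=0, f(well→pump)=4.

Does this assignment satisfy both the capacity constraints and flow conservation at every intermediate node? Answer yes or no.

Conservation fails at junc: inflow 0 ≠ outflow 2.

No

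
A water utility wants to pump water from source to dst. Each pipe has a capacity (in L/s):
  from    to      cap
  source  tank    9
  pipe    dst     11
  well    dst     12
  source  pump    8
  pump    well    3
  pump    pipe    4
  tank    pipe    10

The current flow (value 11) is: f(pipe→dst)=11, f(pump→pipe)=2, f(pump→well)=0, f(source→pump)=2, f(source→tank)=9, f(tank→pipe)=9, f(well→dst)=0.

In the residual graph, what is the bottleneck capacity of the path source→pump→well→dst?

Residual capacities along the path: source→pump: 6, pump→well: 3, well→dst: 12.
Minimum is 3.

3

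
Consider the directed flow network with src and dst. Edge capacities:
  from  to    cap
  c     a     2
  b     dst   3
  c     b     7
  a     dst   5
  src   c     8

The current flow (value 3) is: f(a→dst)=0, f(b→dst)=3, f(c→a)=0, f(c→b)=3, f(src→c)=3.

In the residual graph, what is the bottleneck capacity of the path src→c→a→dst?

2

Residual capacities along the path: src→c: 5, c→a: 2, a→dst: 5.
Minimum is 2.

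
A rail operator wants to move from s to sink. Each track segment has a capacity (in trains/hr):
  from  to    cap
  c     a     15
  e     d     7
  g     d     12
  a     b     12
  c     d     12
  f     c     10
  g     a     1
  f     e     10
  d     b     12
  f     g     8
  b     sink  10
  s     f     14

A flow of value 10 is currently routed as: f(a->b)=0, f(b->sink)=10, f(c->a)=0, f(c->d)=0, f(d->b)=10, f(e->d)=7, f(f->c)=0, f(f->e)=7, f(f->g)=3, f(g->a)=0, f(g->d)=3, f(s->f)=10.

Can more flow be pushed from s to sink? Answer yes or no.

No

Residual reachable from s: {a, b, c, d, e, f, g, s}; sink is not reachable.
Saturated cut: b->sink with total capacity 10 = current flow value. Flow is maximum.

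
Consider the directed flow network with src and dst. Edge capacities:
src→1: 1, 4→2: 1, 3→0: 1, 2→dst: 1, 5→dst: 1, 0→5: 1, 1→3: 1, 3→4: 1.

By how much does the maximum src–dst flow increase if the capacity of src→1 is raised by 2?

0

Original max flow = 1.
Even with extra capacity on src→1, another cut of capacity 1 remains binding.
New max flow = 1. Increase = 0.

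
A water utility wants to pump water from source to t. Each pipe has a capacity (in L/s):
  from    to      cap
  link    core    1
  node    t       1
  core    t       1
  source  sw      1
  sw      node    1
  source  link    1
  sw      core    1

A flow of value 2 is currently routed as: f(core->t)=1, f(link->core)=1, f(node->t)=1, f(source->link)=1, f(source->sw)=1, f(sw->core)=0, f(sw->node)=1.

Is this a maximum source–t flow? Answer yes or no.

Residual reachable from source: {source}; t is not reachable.
Saturated cut: source->link, source->sw with total capacity 2 = current flow value. Flow is maximum.

Yes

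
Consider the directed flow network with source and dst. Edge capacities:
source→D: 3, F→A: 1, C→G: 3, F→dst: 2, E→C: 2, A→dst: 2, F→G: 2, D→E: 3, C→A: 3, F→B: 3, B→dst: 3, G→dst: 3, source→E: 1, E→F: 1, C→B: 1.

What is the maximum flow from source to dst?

Augment source→E→F→dst: bottleneck 1. Total 1.
Augment source→D→E→C→B→dst: bottleneck 1. Total 2.
Augment source→D→E→C→A→dst: bottleneck 1. Total 3.
No augmenting path remains in the residual graph.

3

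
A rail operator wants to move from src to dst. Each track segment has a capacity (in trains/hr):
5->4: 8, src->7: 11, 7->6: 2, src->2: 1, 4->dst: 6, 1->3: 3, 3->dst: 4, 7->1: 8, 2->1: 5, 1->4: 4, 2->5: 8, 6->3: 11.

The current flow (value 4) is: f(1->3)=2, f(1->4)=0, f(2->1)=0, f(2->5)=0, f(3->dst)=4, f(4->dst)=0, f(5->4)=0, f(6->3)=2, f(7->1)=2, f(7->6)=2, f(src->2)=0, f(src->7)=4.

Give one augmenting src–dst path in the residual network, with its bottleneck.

src->7->1->4->dst, bottleneck 4

Residual along src->7->1->4->dst: src->7: 7, 7->1: 6, 1->4: 4, 4->dst: 6.
Bottleneck = min = 4.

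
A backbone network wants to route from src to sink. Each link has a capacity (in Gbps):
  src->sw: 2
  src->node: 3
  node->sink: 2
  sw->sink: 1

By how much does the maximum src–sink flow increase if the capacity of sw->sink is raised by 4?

Original max flow = 3.
After raising cap(sw->sink), augmenting paths through that edge carry 1 more unit.
New max flow = 4. Increase = 1.

1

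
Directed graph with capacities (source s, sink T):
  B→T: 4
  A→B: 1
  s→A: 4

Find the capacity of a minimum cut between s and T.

1

Max flow = 1 (via 1 augmenting path).
In the residual at optimum, the set reachable from s is {A, s}.
Cut edges: A→B (cap 1). Sum = 1.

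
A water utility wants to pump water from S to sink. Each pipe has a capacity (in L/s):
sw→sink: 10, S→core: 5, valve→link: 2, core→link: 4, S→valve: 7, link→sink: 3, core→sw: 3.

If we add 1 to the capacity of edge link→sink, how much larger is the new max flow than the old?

Original max flow = 6.
After raising cap(link→sink), augmenting paths through that edge carry 1 more unit.
New max flow = 7. Increase = 1.

1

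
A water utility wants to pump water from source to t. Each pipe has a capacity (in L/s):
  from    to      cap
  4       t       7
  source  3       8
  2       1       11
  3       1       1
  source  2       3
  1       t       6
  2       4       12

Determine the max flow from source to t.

4

Augment source→2→4→t: bottleneck 3. Total 3.
Augment source→3→1→t: bottleneck 1. Total 4.
No augmenting path remains in the residual graph.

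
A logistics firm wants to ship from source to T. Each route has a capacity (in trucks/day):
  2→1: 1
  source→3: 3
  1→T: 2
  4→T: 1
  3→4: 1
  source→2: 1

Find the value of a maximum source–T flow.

2

Augment source→3→4→T: bottleneck 1. Total 1.
Augment source→2→1→T: bottleneck 1. Total 2.
No augmenting path remains in the residual graph.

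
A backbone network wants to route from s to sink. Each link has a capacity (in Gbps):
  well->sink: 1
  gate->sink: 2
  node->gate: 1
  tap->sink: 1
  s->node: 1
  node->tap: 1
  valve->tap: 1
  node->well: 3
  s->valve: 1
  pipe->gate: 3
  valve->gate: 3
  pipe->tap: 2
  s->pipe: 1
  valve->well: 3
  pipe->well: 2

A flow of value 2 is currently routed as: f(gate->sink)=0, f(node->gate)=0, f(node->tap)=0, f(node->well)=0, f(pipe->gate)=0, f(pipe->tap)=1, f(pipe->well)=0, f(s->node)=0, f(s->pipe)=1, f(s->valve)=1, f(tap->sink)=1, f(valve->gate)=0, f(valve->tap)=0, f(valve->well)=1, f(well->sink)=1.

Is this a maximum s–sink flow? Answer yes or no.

No

Residual path s->node->gate->sink has bottleneck 1 > 0.
Pushing 1 along it raises the flow to 3, so the given flow is not maximum.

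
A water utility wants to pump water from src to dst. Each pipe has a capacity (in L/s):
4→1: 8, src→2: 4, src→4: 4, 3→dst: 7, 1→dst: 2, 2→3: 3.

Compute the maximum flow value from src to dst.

5

Augment src→2→3→dst: bottleneck 3. Total 3.
Augment src→4→1→dst: bottleneck 2. Total 5.
No augmenting path remains in the residual graph.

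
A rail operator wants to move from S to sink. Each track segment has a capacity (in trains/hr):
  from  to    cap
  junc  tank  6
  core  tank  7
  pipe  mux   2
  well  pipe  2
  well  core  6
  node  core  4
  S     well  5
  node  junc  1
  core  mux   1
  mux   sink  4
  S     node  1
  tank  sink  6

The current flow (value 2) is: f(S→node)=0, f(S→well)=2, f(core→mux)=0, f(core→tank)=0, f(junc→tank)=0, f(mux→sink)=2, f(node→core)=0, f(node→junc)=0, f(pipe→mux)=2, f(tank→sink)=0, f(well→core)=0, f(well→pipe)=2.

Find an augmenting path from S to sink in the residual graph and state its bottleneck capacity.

S→well→core→mux→sink, bottleneck 1

Residual along S→well→core→mux→sink: S→well: 3, well→core: 6, core→mux: 1, mux→sink: 2.
Bottleneck = min = 1.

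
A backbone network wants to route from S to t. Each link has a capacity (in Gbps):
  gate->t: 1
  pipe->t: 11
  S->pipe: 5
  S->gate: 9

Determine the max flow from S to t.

6

Augment S->gate->t: bottleneck 1. Total 1.
Augment S->pipe->t: bottleneck 5. Total 6.
No augmenting path remains in the residual graph.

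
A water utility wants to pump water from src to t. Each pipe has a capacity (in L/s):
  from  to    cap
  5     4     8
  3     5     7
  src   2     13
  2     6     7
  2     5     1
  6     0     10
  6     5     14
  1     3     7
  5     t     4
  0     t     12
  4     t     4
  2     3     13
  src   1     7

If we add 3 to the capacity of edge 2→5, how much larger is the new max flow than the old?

Original max flow = 15.
Even with extra capacity on 2→5, another cut of capacity 15 remains binding.
New max flow = 15. Increase = 0.

0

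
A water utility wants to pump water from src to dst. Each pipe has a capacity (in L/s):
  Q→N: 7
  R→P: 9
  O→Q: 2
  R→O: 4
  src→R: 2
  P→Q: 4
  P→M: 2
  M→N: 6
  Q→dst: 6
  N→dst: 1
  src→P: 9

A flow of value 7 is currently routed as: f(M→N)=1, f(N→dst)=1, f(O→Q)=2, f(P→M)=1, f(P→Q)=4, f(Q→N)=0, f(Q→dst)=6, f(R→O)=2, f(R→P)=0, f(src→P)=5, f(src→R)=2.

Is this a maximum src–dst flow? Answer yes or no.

Yes

Residual reachable from src: {M, N, P, src}; dst is not reachable.
Saturated cut: src→R, P→Q, N→dst with total capacity 7 = current flow value. Flow is maximum.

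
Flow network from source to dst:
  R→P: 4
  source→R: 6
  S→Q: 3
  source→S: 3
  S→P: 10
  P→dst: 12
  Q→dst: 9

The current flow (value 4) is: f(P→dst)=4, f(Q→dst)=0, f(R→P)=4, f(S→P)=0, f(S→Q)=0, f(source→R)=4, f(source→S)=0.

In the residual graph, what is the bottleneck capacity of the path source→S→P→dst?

3

Residual capacities along the path: source→S: 3, S→P: 10, P→dst: 8.
Minimum is 3.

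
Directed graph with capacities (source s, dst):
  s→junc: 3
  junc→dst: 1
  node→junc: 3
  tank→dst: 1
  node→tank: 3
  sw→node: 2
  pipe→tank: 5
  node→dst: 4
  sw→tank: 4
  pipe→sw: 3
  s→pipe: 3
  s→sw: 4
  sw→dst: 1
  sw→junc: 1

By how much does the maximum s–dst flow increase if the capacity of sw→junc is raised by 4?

0

Original max flow = 5.
Edge sw→junc does not cross the min cut (source side {junc, pipe, s, sw, tank}), so extra capacity there cannot help.
New max flow = 5. Increase = 0.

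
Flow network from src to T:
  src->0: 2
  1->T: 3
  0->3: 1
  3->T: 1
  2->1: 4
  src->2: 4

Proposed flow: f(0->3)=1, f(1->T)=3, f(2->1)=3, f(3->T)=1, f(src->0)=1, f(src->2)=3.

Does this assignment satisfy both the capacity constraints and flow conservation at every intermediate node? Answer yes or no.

Every edge has 0 ≤ f(e) ≤ cap(e).
At each intermediate node, inflow equals outflow.

Yes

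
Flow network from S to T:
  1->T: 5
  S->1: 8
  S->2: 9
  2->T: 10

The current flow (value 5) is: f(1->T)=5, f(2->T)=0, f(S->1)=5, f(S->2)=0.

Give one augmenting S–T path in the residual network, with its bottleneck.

S->2->T, bottleneck 9

Residual along S->2->T: S->2: 9, 2->T: 10.
Bottleneck = min = 9.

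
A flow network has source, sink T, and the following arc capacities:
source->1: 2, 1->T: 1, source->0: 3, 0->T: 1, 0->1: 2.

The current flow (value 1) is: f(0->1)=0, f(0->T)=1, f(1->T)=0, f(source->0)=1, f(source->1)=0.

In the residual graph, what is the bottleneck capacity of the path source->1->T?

Residual capacities along the path: source->1: 2, 1->T: 1.
Minimum is 1.

1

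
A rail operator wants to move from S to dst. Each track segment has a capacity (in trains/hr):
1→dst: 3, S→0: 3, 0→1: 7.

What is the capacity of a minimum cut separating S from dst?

Max flow = 3 (via 1 augmenting path).
In the residual at optimum, the set reachable from S is {S}.
Cut edges: S→0 (cap 3). Sum = 3.

3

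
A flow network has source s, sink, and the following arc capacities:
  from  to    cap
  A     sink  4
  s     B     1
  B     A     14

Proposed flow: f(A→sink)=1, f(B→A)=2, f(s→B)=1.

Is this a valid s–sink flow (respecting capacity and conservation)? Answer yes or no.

No

Conservation fails at B: inflow 1 ≠ outflow 2.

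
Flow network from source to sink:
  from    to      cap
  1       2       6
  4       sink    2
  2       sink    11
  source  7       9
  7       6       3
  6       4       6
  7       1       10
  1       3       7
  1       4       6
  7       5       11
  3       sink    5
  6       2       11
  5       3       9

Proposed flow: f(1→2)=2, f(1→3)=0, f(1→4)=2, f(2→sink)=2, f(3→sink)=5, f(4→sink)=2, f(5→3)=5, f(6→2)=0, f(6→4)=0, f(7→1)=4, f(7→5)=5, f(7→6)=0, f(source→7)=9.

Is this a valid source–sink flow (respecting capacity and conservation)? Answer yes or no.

Every edge has 0 ≤ f(e) ≤ cap(e).
At each intermediate node, inflow equals outflow.

Yes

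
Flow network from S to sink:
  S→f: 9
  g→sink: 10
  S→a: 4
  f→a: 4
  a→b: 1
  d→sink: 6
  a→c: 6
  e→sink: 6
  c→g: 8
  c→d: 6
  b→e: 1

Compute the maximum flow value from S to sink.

Augment S→a→c→d→sink: bottleneck 4. Total 4.
Augment S→f→a→c→d→sink: bottleneck 2. Total 6.
Augment S→f→a→b→e→sink: bottleneck 1. Total 7.
No augmenting path remains in the residual graph.

7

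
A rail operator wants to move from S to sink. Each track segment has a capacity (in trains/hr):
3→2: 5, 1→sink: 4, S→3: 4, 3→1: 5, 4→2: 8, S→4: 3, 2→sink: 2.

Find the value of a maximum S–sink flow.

6

Augment S→3→1→sink: bottleneck 4. Total 4.
Augment S→4→2→sink: bottleneck 2. Total 6.
No augmenting path remains in the residual graph.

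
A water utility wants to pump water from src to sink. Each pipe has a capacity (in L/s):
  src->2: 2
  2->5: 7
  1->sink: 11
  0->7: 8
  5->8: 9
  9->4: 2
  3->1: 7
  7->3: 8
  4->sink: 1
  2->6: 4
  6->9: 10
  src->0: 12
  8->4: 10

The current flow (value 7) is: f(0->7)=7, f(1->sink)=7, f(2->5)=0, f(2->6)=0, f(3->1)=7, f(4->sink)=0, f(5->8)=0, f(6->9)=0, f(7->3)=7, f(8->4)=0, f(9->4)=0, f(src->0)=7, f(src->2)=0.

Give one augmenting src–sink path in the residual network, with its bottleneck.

src->2->5->8->4->sink, bottleneck 1

Residual along src->2->5->8->4->sink: src->2: 2, 2->5: 7, 5->8: 9, 8->4: 10, 4->sink: 1.
Bottleneck = min = 1.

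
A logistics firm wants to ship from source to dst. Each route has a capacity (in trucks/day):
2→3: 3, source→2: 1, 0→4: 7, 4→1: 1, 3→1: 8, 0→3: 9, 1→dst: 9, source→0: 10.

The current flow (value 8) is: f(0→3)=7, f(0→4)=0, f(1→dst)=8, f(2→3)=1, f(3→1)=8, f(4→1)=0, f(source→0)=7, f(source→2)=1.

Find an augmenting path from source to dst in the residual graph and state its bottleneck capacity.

Residual along source→0→4→1→dst: source→0: 3, 0→4: 7, 4→1: 1, 1→dst: 1.
Bottleneck = min = 1.

source→0→4→1→dst, bottleneck 1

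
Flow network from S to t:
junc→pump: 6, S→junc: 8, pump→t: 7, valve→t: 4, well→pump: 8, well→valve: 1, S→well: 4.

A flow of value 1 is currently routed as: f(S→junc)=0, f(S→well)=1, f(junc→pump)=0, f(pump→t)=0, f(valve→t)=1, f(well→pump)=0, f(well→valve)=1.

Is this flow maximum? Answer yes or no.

No

Residual path S→well→pump→t has bottleneck 3 > 0.
Pushing 3 along it raises the flow to 4, so the given flow is not maximum.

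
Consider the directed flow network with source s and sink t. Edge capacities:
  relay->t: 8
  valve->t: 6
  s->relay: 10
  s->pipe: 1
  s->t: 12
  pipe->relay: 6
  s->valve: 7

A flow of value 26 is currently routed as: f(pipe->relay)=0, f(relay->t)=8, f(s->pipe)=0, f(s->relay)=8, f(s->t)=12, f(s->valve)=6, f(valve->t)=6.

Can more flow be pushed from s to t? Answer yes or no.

No

Residual reachable from s: {pipe, relay, s, valve}; t is not reachable.
Saturated cut: s->t, relay->t, valve->t with total capacity 26 = current flow value. Flow is maximum.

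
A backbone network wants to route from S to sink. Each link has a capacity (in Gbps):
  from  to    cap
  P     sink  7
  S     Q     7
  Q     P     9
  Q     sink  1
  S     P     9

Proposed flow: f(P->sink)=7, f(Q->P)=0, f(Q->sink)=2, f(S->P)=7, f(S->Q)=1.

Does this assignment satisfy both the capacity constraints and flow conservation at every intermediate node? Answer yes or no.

Capacity violated on Q->sink: flow 2 > capacity 1.

No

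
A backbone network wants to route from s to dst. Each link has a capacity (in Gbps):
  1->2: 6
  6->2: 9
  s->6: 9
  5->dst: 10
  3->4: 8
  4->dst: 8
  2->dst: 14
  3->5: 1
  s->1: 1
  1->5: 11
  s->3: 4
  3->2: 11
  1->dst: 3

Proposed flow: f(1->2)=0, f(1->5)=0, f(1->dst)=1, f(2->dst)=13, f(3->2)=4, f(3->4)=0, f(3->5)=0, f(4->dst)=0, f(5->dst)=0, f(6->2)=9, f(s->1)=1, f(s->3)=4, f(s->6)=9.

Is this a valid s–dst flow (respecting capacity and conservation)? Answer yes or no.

Every edge has 0 ≤ f(e) ≤ cap(e).
At each intermediate node, inflow equals outflow.

Yes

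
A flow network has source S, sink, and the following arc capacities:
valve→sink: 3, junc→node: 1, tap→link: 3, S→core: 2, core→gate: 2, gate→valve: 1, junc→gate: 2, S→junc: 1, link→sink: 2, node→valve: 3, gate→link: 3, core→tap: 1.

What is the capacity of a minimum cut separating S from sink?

Max flow = 3 (via 3 augmenting paths).
In the residual at optimum, the set reachable from S is {S}.
Cut edges: S→junc (cap 1), S→core (cap 2). Sum = 3.

3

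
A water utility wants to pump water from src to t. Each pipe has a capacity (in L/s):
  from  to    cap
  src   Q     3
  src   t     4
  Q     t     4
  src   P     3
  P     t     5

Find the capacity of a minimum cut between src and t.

10

Max flow = 10 (via 3 augmenting paths).
In the residual at optimum, the set reachable from src is {src}.
Cut edges: src->Q (cap 3), src->P (cap 3), src->t (cap 4). Sum = 10.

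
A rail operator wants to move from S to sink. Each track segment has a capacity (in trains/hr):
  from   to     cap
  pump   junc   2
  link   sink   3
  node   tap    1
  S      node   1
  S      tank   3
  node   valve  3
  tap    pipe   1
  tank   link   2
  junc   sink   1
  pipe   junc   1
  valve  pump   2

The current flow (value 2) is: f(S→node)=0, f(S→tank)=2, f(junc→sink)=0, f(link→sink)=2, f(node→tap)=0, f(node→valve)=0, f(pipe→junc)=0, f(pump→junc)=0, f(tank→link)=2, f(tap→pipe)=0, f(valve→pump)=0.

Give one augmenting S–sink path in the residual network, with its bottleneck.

S→node→valve→pump→junc→sink, bottleneck 1

Residual along S→node→valve→pump→junc→sink: S→node: 1, node→valve: 3, valve→pump: 2, pump→junc: 2, junc→sink: 1.
Bottleneck = min = 1.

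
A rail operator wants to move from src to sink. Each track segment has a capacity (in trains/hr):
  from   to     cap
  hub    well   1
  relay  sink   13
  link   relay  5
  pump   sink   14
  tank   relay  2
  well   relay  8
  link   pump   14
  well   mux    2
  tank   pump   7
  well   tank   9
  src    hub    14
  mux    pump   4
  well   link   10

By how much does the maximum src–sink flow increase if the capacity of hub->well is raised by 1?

1

Original max flow = 1.
After raising cap(hub->well), augmenting paths through that edge carry 1 more unit.
New max flow = 2. Increase = 1.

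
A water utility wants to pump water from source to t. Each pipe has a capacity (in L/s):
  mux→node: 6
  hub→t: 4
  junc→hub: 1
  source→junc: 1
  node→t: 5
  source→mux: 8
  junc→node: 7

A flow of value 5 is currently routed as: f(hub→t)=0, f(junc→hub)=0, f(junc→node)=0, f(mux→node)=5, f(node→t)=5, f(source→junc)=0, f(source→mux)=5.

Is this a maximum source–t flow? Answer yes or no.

Residual path source→junc→hub→t has bottleneck 1 > 0.
Pushing 1 along it raises the flow to 6, so the given flow is not maximum.

No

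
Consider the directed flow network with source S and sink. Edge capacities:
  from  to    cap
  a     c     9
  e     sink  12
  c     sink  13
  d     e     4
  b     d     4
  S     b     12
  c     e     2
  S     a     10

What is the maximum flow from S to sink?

13

Augment S→a→c→sink: bottleneck 9. Total 9.
Augment S→b→d→e→sink: bottleneck 4. Total 13.
No augmenting path remains in the residual graph.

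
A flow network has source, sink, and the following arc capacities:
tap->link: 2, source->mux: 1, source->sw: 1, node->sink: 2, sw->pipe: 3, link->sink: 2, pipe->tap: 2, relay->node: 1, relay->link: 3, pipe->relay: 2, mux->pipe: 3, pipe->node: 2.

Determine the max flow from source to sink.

Augment source->sw->pipe->node->sink: bottleneck 1. Total 1.
Augment source->mux->pipe->node->sink: bottleneck 1. Total 2.
No augmenting path remains in the residual graph.

2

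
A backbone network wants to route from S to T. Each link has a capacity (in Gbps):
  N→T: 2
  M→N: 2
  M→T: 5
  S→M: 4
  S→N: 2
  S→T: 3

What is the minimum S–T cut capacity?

9

Max flow = 9 (via 3 augmenting paths).
In the residual at optimum, the set reachable from S is {S}.
Cut edges: S→M (cap 4), S→N (cap 2), S→T (cap 3). Sum = 9.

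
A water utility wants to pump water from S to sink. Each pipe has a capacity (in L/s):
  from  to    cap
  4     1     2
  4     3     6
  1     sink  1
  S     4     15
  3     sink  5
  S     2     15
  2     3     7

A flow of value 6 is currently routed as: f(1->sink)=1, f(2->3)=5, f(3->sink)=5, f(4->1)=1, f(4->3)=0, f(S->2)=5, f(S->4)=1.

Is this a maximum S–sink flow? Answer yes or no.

Yes

Residual reachable from S: {1, 2, 3, 4, S}; sink is not reachable.
Saturated cut: 3->sink, 1->sink with total capacity 6 = current flow value. Flow is maximum.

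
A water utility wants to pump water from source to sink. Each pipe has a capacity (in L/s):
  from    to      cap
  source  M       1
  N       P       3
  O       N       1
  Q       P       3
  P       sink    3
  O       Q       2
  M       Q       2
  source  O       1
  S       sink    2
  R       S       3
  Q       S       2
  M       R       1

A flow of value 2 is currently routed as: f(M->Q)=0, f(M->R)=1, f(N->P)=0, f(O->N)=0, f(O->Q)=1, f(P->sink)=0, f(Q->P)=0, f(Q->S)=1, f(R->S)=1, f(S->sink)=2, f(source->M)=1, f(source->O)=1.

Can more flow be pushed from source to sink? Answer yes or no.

No

Residual reachable from source: {source}; sink is not reachable.
Saturated cut: source->M, source->O with total capacity 2 = current flow value. Flow is maximum.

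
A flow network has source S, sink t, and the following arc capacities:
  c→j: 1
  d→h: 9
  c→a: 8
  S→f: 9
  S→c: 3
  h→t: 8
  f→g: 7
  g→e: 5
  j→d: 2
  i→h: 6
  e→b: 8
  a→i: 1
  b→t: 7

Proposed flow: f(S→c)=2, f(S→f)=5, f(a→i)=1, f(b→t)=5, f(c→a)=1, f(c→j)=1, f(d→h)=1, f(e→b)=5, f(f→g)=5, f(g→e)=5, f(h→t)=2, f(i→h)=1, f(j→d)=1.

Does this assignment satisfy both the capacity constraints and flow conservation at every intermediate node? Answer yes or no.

Every edge has 0 ≤ f(e) ≤ cap(e).
At each intermediate node, inflow equals outflow.

Yes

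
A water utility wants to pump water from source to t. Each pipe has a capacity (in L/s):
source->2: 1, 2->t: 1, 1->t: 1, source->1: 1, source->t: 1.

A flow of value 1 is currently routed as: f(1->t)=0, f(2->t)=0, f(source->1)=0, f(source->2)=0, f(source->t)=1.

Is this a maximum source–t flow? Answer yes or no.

No

Residual path source->2->t has bottleneck 1 > 0.
Pushing 1 along it raises the flow to 2, so the given flow is not maximum.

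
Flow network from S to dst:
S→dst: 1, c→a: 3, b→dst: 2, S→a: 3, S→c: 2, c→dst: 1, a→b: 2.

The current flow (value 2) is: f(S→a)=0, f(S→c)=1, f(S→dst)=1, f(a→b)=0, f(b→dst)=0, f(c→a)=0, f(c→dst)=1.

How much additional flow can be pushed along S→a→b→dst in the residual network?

Residual capacities along the path: S→a: 3, a→b: 2, b→dst: 2.
Minimum is 2.

2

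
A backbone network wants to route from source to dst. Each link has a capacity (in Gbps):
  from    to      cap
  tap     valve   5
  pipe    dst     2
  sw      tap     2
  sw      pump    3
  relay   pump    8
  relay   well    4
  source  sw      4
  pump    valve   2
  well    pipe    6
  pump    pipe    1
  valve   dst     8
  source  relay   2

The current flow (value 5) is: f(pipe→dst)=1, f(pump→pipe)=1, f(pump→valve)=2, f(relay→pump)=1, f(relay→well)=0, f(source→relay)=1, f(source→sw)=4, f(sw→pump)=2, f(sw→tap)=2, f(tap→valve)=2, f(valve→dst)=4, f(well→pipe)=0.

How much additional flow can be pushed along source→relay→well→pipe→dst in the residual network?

Residual capacities along the path: source→relay: 1, relay→well: 4, well→pipe: 6, pipe→dst: 1.
Minimum is 1.

1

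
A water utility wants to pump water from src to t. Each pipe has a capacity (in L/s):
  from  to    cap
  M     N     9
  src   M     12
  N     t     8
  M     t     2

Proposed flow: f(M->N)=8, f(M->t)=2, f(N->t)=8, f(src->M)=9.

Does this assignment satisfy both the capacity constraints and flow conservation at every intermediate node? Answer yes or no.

Conservation fails at M: inflow 9 ≠ outflow 10.

No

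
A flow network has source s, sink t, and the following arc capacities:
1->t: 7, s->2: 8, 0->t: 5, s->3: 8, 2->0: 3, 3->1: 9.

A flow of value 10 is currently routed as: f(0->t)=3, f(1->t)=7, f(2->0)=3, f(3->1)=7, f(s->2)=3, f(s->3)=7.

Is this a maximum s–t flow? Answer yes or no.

Residual reachable from s: {1, 2, 3, s}; t is not reachable.
Saturated cut: 2->0, 1->t with total capacity 10 = current flow value. Flow is maximum.

Yes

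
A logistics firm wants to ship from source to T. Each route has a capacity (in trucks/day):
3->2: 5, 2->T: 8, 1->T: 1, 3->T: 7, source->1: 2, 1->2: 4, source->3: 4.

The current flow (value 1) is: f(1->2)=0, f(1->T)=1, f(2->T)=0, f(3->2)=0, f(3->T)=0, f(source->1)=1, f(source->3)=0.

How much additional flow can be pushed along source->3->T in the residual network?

Residual capacities along the path: source->3: 4, 3->T: 7.
Minimum is 4.

4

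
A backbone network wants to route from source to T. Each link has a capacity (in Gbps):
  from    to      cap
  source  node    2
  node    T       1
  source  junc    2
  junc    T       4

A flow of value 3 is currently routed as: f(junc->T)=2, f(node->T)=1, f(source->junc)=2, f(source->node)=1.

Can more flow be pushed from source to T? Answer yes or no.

Residual reachable from source: {node, source}; T is not reachable.
Saturated cut: source->junc, node->T with total capacity 3 = current flow value. Flow is maximum.

No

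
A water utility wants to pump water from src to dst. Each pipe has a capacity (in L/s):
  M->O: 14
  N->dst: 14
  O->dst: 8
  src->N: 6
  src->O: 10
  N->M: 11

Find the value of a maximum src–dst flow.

Augment src->N->dst: bottleneck 6. Total 6.
Augment src->O->dst: bottleneck 8. Total 14.
No augmenting path remains in the residual graph.

14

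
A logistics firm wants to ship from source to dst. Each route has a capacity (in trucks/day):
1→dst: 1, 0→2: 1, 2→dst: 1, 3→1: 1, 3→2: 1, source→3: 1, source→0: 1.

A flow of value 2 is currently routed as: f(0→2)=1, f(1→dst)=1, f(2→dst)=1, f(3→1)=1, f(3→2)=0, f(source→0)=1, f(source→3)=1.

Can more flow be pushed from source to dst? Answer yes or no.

No

Residual reachable from source: {source}; dst is not reachable.
Saturated cut: source→3, source→0 with total capacity 2 = current flow value. Flow is maximum.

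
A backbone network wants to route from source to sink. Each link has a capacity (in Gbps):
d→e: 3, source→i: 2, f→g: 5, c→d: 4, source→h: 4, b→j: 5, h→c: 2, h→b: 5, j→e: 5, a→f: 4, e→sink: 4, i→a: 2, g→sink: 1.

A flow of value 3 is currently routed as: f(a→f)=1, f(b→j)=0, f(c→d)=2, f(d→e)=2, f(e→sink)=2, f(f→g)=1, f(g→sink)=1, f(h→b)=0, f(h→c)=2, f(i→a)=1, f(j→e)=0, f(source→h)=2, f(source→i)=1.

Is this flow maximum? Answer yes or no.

No

Residual path source→h→b→j→e→sink has bottleneck 2 > 0.
Pushing 2 along it raises the flow to 5, so the given flow is not maximum.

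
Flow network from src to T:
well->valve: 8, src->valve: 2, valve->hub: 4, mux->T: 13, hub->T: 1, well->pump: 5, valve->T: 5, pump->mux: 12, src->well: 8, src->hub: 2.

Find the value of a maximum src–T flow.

Augment src->valve->T: bottleneck 2. Total 2.
Augment src->hub->T: bottleneck 1. Total 3.
Augment src->well->valve->T: bottleneck 3. Total 6.
Augment src->well->pump->mux->T: bottleneck 5. Total 11.
No augmenting path remains in the residual graph.

11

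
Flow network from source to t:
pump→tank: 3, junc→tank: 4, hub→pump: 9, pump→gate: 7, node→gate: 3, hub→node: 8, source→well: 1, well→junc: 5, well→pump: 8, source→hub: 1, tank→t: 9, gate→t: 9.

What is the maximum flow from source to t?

2

Augment source→hub→node→gate→t: bottleneck 1. Total 1.
Augment source→well→pump→gate→t: bottleneck 1. Total 2.
No augmenting path remains in the residual graph.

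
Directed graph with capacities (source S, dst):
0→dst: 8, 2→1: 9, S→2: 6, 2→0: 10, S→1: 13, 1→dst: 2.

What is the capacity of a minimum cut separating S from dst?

Max flow = 8 (via 2 augmenting paths).
In the residual at optimum, the set reachable from S is {1, S}.
Cut edges: S→2 (cap 6), 1→dst (cap 2). Sum = 8.

8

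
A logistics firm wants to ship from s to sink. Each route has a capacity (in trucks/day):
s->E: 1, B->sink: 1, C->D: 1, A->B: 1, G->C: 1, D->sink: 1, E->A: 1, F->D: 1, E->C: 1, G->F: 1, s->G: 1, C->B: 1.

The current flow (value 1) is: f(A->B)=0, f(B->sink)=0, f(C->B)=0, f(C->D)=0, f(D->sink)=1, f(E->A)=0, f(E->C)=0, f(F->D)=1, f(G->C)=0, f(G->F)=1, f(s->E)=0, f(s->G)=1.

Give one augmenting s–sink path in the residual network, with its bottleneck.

Residual along s->E->C->B->sink: s->E: 1, E->C: 1, C->B: 1, B->sink: 1.
Bottleneck = min = 1.

s->E->C->B->sink, bottleneck 1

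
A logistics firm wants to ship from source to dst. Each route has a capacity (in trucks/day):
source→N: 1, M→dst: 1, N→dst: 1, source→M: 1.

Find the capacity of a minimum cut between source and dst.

Max flow = 2 (via 2 augmenting paths).
In the residual at optimum, the set reachable from source is {source}.
Cut edges: source→N (cap 1), source→M (cap 1). Sum = 2.

2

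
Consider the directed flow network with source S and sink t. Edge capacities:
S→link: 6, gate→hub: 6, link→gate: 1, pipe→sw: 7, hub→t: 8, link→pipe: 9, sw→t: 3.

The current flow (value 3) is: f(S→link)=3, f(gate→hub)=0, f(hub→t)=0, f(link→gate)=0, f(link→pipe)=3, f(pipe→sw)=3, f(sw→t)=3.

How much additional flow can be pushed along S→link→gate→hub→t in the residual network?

1

Residual capacities along the path: S→link: 3, link→gate: 1, gate→hub: 6, hub→t: 8.
Minimum is 1.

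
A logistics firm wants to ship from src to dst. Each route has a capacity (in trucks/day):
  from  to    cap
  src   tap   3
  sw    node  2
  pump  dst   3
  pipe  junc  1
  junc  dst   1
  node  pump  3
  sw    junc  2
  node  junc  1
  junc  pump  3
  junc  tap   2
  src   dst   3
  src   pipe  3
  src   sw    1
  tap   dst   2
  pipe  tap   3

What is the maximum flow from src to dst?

Augment src->dst: bottleneck 3. Total 3.
Augment src->tap->dst: bottleneck 2. Total 5.
Augment src->pipe->junc->dst: bottleneck 1. Total 6.
Augment src->sw->node->pump->dst: bottleneck 1. Total 7.
No augmenting path remains in the residual graph.

7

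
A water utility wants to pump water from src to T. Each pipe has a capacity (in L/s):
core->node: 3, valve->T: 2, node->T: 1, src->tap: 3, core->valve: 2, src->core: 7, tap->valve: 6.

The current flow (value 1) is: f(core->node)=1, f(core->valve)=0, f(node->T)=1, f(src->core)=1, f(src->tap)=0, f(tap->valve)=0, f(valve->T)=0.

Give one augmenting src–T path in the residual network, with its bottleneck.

Residual along src->core->valve->T: src->core: 6, core->valve: 2, valve->T: 2.
Bottleneck = min = 2.

src->core->valve->T, bottleneck 2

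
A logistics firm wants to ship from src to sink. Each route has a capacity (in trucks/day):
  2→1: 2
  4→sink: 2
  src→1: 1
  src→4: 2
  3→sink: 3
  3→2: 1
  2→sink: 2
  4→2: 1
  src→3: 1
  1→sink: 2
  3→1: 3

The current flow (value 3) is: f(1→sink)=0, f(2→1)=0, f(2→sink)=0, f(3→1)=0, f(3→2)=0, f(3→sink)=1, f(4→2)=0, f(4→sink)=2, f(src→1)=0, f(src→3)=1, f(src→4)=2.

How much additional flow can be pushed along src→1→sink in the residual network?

1

Residual capacities along the path: src→1: 1, 1→sink: 2.
Minimum is 1.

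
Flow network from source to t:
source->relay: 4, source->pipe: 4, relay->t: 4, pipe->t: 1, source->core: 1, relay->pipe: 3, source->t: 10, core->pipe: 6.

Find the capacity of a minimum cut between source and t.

Max flow = 15 (via 3 augmenting paths).
In the residual at optimum, the set reachable from source is {core, pipe, source}.
Cut edges: source->relay (cap 4), source->t (cap 10), pipe->t (cap 1). Sum = 15.

15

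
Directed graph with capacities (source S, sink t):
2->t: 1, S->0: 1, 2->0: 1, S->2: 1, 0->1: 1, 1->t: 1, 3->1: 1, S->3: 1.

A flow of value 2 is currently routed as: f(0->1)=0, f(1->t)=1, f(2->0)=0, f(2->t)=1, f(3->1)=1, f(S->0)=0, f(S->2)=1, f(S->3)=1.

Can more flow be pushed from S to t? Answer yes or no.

No

Residual reachable from S: {0, 1, 3, S}; t is not reachable.
Saturated cut: S->2, 1->t with total capacity 2 = current flow value. Flow is maximum.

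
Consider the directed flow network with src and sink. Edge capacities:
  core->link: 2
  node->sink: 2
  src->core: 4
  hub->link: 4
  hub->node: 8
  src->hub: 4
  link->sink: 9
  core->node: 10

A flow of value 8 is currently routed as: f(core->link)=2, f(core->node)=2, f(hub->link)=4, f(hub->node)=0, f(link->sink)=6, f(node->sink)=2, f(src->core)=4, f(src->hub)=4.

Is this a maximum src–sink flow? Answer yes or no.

Residual reachable from src: {src}; sink is not reachable.
Saturated cut: src->core, src->hub with total capacity 8 = current flow value. Flow is maximum.

Yes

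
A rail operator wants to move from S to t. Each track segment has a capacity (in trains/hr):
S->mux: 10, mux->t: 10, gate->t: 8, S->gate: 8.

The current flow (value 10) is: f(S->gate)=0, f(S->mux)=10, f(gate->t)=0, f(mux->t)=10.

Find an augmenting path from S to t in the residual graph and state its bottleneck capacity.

S->gate->t, bottleneck 8

Residual along S->gate->t: S->gate: 8, gate->t: 8.
Bottleneck = min = 8.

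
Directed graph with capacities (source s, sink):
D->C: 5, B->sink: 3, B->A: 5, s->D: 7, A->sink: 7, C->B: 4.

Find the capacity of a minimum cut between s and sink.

4

Max flow = 4 (via 2 augmenting paths).
In the residual at optimum, the set reachable from s is {C, D, s}.
Cut edges: C->B (cap 4). Sum = 4.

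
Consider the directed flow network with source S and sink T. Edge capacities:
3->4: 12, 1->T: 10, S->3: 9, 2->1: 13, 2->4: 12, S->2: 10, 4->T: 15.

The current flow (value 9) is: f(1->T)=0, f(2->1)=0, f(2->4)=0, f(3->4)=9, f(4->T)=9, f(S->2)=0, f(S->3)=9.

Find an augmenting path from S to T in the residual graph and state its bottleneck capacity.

Residual along S->2->4->T: S->2: 10, 2->4: 12, 4->T: 6.
Bottleneck = min = 6.

S->2->4->T, bottleneck 6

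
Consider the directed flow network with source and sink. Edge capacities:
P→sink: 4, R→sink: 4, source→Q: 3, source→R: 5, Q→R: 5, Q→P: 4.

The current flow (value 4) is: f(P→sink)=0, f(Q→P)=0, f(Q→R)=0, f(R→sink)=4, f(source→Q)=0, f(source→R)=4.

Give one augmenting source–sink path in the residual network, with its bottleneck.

source→Q→P→sink, bottleneck 3

Residual along source→Q→P→sink: source→Q: 3, Q→P: 4, P→sink: 4.
Bottleneck = min = 3.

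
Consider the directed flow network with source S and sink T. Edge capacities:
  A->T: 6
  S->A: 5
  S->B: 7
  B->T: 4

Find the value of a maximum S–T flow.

Augment S->A->T: bottleneck 5. Total 5.
Augment S->B->T: bottleneck 4. Total 9.
No augmenting path remains in the residual graph.

9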